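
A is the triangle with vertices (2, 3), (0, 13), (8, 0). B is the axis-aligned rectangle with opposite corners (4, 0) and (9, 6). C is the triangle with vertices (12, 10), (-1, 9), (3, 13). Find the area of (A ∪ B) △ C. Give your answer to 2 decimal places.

|A ∪ B| = 48.0769.
|(A ∪ B) ∩ C| = 2.0415.
|(A ∪ B) △ C| = 48.0769 + 24 − 4.083 = 67.99.

67.99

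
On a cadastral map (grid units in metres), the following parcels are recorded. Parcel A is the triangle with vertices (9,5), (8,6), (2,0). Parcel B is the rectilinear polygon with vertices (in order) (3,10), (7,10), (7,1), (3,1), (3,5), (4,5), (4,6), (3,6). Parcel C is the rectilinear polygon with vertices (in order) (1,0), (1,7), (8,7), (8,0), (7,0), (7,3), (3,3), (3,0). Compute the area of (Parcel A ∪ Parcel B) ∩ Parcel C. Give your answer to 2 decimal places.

16.71

|Parcel A ∪ Parcel B| = 37.6286.
|(Parcel A ∪ Parcel B) ∩ Parcel C| = 16.71.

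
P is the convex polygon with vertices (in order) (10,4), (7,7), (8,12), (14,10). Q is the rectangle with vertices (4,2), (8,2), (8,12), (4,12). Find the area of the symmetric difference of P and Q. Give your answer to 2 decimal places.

65.00

|P| = 31, |Q| = 40, |P∩Q| = 3.
|P △ Q| = |P| + |Q| − 2·|P∩Q| = 31 + 40 − 6 = 65.00.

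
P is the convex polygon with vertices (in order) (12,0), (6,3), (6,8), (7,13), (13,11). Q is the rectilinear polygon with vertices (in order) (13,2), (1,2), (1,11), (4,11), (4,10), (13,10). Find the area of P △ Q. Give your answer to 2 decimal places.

|P| = 68, |Q| = 99, |P∩Q| = 50.9636.
|P △ Q| = |P| + |Q| − 2·|P∩Q| = 68 + 99 − 101.9273 = 65.07.

65.07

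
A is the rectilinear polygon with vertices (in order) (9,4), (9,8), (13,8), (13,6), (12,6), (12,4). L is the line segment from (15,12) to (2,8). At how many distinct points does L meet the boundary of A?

0

The segment lies entirely outside A and never meets its boundary.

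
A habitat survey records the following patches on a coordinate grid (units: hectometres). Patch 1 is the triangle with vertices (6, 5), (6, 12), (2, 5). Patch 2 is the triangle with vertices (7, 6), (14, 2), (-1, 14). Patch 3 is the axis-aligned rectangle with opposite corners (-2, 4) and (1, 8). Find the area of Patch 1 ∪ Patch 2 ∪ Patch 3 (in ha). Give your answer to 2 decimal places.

36.00

By inclusion–exclusion:
Individual areas: |Patch 1| = 14, |Patch 2| = 12, |Patch 3| = 12.
|Patch 1∩Patch 2| = 2.0043.
|Patch 1∩Patch 3| = 0.
|Patch 2∩Patch 3| = 0.
|Patch 1∩Patch 2∩Patch 3| = 0.
|Patch 1 ∪ Patch 2 ∪ Patch 3| = 38 − 2.0043 + 0 = 36.00.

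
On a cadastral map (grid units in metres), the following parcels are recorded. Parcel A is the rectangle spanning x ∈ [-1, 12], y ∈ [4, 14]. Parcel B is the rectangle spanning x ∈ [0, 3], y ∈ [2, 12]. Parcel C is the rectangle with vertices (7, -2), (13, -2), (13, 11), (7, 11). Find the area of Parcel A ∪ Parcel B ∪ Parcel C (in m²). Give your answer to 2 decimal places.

By inclusion–exclusion:
Individual areas: |Parcel A| = 130, |Parcel B| = 30, |Parcel C| = 78.
|Parcel A∩Parcel B|: x∈[0,3], y∈[4,12] → 3·8 = 24.
|Parcel A∩Parcel C|: x∈[7,12], y∈[4,11] → 5·7 = 35.
|Parcel B∩Parcel C| = 0 (no overlap).
|Parcel A∩Parcel B∩Parcel C| = 0.
|Parcel A ∪ Parcel B ∪ Parcel C| = 238 − 59 + 0 = 179.00.

179.00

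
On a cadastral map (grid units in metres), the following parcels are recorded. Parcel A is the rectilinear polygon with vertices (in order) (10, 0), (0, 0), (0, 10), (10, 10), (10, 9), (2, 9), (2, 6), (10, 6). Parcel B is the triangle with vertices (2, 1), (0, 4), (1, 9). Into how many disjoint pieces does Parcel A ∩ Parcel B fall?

1

Parcel A ∩ Parcel B is a single connected region.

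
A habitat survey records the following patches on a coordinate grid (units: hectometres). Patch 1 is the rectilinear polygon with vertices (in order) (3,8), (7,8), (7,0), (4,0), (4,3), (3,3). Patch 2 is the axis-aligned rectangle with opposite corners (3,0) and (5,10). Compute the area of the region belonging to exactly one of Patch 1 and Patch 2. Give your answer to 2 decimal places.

23.00

|Patch 1| = 29, |Patch 2| = 20, |Patch 1∩Patch 2| = 13.
|Patch 1 △ Patch 2| = |Patch 1| + |Patch 2| − 2·|Patch 1∩Patch 2| = 29 + 20 − 26 = 23.00.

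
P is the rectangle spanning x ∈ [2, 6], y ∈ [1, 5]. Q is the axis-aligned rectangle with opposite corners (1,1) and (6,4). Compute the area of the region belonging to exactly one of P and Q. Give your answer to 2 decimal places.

|P∩Q|: x∈[2,6], y∈[1,4] → 4·3 = 12.
|P △ Q| = |P| + |Q| − 2·|P∩Q| = 16 + 15 − 24 = 7.00.

7.00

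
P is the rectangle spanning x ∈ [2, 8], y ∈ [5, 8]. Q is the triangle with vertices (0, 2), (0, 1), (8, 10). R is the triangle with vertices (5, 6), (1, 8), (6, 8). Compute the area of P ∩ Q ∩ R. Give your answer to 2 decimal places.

0.49

The intersection is the polygon with vertices (4.615,6.192), (4.333,6.333), (6,8), (5.714,7.429).
By the shoelace formula its area is 0.49.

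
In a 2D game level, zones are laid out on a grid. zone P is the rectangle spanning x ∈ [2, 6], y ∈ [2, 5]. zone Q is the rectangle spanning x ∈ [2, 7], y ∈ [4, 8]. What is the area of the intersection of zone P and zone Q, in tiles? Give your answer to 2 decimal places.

|zone P∩zone Q|: x∈[2,6], y∈[4,5] → 4·1 = 4.

4.00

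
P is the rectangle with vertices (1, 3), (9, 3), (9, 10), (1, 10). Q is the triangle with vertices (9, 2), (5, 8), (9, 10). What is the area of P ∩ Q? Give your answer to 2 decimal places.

The intersection is the polygon with vertices (9,3), (8.333,3), (5,8), (9,10).
By the shoelace formula its area is 15.67.

15.67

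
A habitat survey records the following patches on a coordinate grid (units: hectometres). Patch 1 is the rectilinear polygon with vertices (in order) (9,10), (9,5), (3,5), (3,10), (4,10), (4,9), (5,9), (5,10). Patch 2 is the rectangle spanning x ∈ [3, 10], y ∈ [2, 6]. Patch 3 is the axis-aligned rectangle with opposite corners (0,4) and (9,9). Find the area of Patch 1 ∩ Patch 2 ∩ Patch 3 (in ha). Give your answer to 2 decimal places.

The intersection is the polygon with vertices (3,5), (3,6), (9,6), (9,5).
By the shoelace formula its area is 6.00.

6.00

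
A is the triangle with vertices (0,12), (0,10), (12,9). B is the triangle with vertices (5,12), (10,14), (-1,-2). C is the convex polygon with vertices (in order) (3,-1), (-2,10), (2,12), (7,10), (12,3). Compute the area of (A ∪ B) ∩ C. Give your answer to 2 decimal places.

23.93

|A ∪ B| = 37.9993.
|(A ∪ B) ∩ C| = 23.93.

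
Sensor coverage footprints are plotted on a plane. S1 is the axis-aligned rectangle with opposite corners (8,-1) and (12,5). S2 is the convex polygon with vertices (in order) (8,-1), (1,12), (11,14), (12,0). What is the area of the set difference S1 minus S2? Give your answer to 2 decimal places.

2.89

|S1| = 24, |S1∩S2| = 21.1071.
|S1 ∖ S2| = |S1| − |S1∩S2| = 24 − 21.1071 = 2.89.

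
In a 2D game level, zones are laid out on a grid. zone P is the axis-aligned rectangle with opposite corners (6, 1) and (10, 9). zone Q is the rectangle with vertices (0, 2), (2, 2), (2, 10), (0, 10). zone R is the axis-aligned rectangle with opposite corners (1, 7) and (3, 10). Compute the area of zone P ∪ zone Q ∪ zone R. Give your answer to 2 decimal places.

By inclusion–exclusion:
Individual areas: |zone P| = 32, |zone Q| = 16, |zone R| = 6.
|zone P∩zone Q| = 0 (no overlap).
|zone P∩zone R| = 0 (no overlap).
|zone Q∩zone R|: x∈[1,2], y∈[7,10] → 1·3 = 3.
|zone P∩zone Q∩zone R| = 0.
|zone P ∪ zone Q ∪ zone R| = 54 − 3 + 0 = 51.00.

51.00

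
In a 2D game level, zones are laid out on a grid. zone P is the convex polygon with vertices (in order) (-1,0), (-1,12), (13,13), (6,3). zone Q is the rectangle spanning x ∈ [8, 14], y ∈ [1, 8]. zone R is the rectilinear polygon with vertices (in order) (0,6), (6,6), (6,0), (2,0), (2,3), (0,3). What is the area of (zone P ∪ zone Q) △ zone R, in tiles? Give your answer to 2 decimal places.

136.04

|zone P ∪ zone Q| = 148.8929.
|(zone P ∪ zone Q) ∩ zone R| = 21.4286.
|(zone P ∪ zone Q) △ zone R| = 148.8929 + 30 − 42.8571 = 136.04.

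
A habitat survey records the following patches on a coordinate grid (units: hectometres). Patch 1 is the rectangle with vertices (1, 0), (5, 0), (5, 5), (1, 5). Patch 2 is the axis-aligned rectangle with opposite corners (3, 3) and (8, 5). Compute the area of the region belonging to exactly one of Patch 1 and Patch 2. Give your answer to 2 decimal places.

22.00

|Patch 1∩Patch 2|: x∈[3,5], y∈[3,5] → 2·2 = 4.
|Patch 1 △ Patch 2| = |Patch 1| + |Patch 2| − 2·|Patch 1∩Patch 2| = 20 + 10 − 8 = 22.00.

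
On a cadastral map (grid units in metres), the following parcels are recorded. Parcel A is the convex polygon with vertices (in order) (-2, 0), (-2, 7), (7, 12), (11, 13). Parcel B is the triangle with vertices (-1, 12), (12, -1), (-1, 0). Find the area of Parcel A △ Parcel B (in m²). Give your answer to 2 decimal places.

81.20

|Parcel A| = 51, |Parcel B| = 78, |Parcel A∩Parcel B| = 23.9008.
|Parcel A △ Parcel B| = |Parcel A| + |Parcel B| − 2·|Parcel A∩Parcel B| = 51 + 78 − 47.8016 = 81.20.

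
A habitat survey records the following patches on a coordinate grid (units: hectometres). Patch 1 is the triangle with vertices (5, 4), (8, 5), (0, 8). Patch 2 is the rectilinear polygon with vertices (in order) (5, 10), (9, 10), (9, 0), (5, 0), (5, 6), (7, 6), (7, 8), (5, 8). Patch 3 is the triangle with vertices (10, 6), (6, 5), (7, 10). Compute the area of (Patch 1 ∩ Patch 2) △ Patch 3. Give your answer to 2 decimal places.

11.87

|Patch 1 ∩ Patch 2| = 3.1667.
|(Patch 1 ∩ Patch 2) ∩ Patch 3| = 0.3977.
|(Patch 1 ∩ Patch 2) △ Patch 3| = 3.1667 + 9.5 − 0.7953 = 11.87.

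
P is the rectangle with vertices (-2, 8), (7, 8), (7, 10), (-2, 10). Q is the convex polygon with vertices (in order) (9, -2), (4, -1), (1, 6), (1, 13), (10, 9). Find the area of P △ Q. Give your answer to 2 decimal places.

89.50

|P| = 18, |Q| = 95.5, |P∩Q| = 12.
|P △ Q| = |P| + |Q| − 2·|P∩Q| = 18 + 95.5 − 24 = 89.50.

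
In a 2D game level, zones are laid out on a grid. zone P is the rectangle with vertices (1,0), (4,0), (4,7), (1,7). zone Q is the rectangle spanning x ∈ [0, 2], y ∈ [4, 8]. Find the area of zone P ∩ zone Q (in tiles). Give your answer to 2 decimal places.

3.00

|zone P∩zone Q|: x∈[1,2], y∈[4,7] → 1·3 = 3.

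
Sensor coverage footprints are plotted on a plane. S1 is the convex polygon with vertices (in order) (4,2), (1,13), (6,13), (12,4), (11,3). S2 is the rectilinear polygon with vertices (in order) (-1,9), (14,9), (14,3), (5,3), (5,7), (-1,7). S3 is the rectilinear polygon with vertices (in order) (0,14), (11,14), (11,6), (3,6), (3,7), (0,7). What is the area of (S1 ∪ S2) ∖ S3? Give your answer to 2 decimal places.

46.91

|S1 ∪ S2| = 100.0606.
|(S1 ∪ S2) ∩ S3| = 53.1515.
|(S1 ∪ S2) ∖ S3| = 100.0606 − 53.1515 = 46.91.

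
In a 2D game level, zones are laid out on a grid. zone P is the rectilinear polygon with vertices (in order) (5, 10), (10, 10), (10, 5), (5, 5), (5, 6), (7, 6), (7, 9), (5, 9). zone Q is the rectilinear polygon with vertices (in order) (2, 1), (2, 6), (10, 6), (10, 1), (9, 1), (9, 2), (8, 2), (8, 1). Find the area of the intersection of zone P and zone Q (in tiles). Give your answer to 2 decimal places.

The intersection is the polygon with vertices (10,5), (5,5), (5,6), (7,6), (10,6).
By the shoelace formula its area is 5.00.

5.00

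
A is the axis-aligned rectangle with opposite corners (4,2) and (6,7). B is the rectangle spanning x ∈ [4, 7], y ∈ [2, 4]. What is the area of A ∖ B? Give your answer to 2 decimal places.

6.00

|A∩B|: x∈[4,6], y∈[2,4] → 2·2 = 4.
|A| = 10.
|A ∖ B| = |A| − |A∩B| = 10 − 4 = 6.00.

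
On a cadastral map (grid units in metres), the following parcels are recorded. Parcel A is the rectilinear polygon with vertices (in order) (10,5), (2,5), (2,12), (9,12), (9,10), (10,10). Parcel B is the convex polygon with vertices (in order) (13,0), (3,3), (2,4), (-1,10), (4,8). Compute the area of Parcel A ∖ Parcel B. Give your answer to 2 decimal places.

42.14

|Parcel A| = 54, |Parcel A∩Parcel B| = 11.8625.
|Parcel A ∖ Parcel B| = |Parcel A| − |Parcel A∩Parcel B| = 54 − 11.8625 = 42.14.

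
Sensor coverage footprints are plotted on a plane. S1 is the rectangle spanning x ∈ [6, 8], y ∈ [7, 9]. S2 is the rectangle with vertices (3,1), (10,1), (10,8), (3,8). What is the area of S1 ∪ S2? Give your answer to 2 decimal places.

By inclusion–exclusion:
Individual areas: |S1| = 4, |S2| = 49.
|S1∩S2|: x∈[6,8], y∈[7,8] → 2·1 = 2.
|S1 ∪ S2| = 53 − 2 = 51.00.

51.00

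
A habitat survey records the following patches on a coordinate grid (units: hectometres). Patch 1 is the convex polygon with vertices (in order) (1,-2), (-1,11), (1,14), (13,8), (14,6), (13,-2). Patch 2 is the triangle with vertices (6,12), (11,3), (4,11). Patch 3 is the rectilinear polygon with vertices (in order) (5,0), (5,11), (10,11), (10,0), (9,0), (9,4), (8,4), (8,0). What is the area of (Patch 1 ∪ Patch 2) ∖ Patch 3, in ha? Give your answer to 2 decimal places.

128.47

|Patch 1 ∪ Patch 2| = 177.2212.
|(Patch 1 ∪ Patch 2) ∩ Patch 3| = 48.75.
|(Patch 1 ∪ Patch 2) ∖ Patch 3| = 177.2212 − 48.75 = 128.47.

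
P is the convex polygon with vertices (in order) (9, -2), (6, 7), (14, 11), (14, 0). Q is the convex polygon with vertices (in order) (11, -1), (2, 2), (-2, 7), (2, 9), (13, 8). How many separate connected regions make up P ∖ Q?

P ∖ Q is a single connected region.

1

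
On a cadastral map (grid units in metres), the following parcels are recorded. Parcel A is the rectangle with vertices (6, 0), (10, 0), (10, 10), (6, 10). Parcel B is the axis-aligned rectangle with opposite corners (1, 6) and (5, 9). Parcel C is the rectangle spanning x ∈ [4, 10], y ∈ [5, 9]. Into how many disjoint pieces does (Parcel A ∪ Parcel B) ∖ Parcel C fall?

(Parcel A ∪ Parcel B) ∖ Parcel C splits into 3 disjoint pieces (area 20, area 4, area 9).

3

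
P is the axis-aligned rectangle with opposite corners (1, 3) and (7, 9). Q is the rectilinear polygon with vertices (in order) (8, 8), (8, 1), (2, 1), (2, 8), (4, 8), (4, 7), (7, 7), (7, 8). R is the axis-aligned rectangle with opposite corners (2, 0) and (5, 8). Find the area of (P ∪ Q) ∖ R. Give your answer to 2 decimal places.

32.00

|P ∪ Q| = 53.
|(P ∪ Q) ∩ R| = 21.
|(P ∪ Q) ∖ R| = 53 − 21 = 32.00.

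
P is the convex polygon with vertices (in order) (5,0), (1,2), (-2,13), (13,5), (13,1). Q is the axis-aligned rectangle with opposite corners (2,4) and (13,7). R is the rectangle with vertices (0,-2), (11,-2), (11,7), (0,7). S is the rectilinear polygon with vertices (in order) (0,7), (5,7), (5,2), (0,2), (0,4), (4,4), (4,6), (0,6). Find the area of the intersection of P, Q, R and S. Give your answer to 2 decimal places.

5.00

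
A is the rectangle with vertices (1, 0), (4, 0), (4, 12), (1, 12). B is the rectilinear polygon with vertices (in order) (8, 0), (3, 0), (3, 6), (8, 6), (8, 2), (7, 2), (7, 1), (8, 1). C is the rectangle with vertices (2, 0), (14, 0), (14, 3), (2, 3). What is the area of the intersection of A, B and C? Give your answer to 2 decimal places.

3.00

The intersection is the polygon with vertices (3,0), (3,3), (4,3), (4,0).
By the shoelace formula its area is 3.00.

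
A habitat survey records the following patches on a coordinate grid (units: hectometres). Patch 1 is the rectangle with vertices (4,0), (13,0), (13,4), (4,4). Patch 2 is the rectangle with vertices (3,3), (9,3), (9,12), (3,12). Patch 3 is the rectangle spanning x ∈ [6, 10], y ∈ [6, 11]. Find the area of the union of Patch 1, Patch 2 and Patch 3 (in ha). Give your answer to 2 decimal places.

90.00

By inclusion–exclusion:
Individual areas: |Patch 1| = 36, |Patch 2| = 54, |Patch 3| = 20.
|Patch 1∩Patch 2|: x∈[4,9], y∈[3,4] → 5·1 = 5.
|Patch 1∩Patch 3| = 0 (no overlap).
|Patch 2∩Patch 3|: x∈[6,9], y∈[6,11] → 3·5 = 15.
|Patch 1∩Patch 2∩Patch 3| = 0.
|Patch 1 ∪ Patch 2 ∪ Patch 3| = 110 − 20 + 0 = 90.00.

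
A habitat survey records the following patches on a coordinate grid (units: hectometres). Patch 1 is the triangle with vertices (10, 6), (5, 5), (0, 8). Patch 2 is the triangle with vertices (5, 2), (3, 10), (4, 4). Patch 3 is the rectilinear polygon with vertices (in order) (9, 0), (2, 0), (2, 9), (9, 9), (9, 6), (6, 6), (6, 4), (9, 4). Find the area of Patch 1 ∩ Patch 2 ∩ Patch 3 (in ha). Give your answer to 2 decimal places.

The intersection is the polygon with vertices (3.448,7.31), (3.684,7.263), (4.118,5.529), (3.704,5.778).
By the shoelace formula its area is 0.48.

0.48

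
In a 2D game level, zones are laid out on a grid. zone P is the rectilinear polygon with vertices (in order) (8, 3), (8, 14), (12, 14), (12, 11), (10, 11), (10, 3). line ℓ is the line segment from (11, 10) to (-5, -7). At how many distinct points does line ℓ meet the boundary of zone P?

2

The segment meets the boundary at (8,6.812), (10,8.938).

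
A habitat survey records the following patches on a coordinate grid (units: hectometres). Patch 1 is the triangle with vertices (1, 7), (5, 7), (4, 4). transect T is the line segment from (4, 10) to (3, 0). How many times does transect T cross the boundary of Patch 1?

2

The segment meets the boundary at (3.455,4.545), (3.7,7).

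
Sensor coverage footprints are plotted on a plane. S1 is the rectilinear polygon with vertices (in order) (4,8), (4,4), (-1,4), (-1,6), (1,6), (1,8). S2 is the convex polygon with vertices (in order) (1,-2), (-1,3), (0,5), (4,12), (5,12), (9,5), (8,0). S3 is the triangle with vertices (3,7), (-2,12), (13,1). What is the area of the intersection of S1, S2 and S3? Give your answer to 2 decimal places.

The intersection is the polygon with vertices (3.454,8), (4,7.6), (4,6.4), (3,7), (2,8).
By the shoelace formula its area is 1.69.

1.69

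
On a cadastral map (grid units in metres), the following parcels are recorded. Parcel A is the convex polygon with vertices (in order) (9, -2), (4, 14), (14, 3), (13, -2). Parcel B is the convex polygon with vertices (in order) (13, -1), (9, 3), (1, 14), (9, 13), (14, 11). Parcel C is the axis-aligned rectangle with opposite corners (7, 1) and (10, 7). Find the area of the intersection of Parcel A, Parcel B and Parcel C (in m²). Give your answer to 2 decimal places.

The intersection is the polygon with vertices (9,3), (7,5.75), (7,7), (10,7), (10,2).
By the shoelace formula its area is 9.75.

9.75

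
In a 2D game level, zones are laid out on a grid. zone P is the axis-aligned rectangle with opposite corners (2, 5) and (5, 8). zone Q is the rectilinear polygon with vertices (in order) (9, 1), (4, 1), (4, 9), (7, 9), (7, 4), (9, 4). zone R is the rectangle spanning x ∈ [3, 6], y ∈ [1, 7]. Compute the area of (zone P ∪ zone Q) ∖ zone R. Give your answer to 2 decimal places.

22.00

|zone P ∪ zone Q| = 36.
|(zone P ∪ zone Q) ∩ zone R| = 14.
|(zone P ∪ zone Q) ∖ zone R| = 36 − 14 = 22.00.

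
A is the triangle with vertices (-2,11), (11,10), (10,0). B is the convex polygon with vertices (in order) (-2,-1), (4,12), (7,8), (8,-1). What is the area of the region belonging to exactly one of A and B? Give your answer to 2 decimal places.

92.29

|A| = 65.5, |B| = 76.5, |A∩B| = 24.8551.
|A △ B| = |A| + |B| − 2·|A∩B| = 65.5 + 76.5 − 49.7103 = 92.29.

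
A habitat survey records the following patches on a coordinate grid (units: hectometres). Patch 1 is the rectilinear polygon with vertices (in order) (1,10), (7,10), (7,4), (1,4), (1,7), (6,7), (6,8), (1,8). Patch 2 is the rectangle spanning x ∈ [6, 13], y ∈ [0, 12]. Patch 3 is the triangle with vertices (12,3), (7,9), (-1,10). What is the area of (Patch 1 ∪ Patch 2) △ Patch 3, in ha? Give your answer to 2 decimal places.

93.87

|Patch 1 ∪ Patch 2| = 109.
|(Patch 1 ∪ Patch 2) ∩ Patch 3| = 18.3159.
|(Patch 1 ∪ Patch 2) △ Patch 3| = 109 + 21.5 − 36.6319 = 93.87.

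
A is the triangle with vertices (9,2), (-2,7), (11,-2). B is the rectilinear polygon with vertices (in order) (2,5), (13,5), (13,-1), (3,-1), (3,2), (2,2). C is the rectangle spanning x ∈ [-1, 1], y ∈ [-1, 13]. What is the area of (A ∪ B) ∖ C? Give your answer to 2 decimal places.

|A ∪ B| = 65.4107.
|(A ∪ B) ∩ C| = 0.951.
|(A ∪ B) ∖ C| = 65.4107 − 0.951 = 64.46.

64.46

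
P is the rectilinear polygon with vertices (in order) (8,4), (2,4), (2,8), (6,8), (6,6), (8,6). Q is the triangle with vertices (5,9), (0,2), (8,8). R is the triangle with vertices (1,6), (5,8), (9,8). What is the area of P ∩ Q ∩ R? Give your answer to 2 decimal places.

2.06

The intersection is the polygon with vertices (3.889,7.444), (5,8), (6,8), (6,7.25), (3.261,6.565).
By the shoelace formula its area is 2.06.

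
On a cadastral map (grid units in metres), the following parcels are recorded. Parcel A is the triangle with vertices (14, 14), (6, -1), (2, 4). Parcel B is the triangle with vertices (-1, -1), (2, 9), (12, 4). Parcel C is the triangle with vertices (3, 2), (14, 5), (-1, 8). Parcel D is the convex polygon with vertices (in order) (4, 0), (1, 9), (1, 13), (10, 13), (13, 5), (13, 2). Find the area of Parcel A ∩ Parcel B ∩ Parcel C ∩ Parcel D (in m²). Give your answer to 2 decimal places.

19.66

The intersection is the polygon with vertices (5.29,6.742), (7.333,6.333), (9.368,5.316), (8.383,3.468), (3.493,2.134), (3.143,2.571), (2.522,4.435).
By the shoelace formula its area is 19.66.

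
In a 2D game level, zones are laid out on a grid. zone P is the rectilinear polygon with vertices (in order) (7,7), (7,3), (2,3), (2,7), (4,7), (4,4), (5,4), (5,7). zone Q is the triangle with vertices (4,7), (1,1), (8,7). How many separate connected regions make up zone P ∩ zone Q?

zone P ∩ zone Q splits into 2 disjoint pieces (area 3.4286, area 3.9167).

2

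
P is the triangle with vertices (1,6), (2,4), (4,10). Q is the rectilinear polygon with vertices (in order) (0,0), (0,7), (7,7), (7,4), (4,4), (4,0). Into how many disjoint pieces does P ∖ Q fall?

P ∖ Q is a single connected region.

1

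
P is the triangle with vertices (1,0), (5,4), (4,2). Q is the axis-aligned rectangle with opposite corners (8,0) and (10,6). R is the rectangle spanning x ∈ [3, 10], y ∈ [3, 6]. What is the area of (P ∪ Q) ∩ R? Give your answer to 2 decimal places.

6.25

|P ∪ Q| = 14.
|(P ∪ Q) ∩ R| = 6.25.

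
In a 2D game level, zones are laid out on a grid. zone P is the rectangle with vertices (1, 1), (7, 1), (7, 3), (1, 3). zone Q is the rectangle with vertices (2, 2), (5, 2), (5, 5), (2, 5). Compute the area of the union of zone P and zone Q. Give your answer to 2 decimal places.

By inclusion–exclusion:
Individual areas: |zone P| = 12, |zone Q| = 9.
|zone P∩zone Q|: x∈[2,5], y∈[2,3] → 3·1 = 3.
|zone P ∪ zone Q| = 21 − 3 = 18.00.

18.00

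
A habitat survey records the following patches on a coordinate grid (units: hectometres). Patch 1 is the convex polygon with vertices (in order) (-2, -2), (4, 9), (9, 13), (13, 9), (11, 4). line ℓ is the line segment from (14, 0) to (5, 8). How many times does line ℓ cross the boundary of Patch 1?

The segment meets the boundary at (10.013,3.544).

1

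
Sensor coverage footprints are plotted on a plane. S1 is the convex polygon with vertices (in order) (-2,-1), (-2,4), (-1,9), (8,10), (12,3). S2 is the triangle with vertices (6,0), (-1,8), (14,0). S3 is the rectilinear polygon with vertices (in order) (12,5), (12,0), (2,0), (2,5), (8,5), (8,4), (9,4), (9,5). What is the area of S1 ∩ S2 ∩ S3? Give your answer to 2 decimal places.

The intersection is the polygon with vertices (2,4.571), (2,5), (4.625,5), (9.639,2.326), (5.1,1.029).
By the shoelace formula its area is 15.20.

15.20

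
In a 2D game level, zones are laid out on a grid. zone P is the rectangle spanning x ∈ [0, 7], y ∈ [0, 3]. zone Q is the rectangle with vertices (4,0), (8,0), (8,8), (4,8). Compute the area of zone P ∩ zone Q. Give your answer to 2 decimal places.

9.00

|zone P∩zone Q|: x∈[4,7], y∈[0,3] → 3·3 = 9.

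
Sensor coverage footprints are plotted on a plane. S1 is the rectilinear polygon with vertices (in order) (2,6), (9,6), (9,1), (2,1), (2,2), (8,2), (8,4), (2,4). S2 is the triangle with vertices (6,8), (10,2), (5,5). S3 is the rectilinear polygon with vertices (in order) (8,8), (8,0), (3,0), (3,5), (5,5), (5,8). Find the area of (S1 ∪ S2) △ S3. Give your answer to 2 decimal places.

|S1 ∪ S2| = 25.9833.
|(S1 ∪ S2) ∩ S3| = 15.5333.
|(S1 ∪ S2) △ S3| = 25.9833 + 34 − 31.0667 = 28.92.

28.92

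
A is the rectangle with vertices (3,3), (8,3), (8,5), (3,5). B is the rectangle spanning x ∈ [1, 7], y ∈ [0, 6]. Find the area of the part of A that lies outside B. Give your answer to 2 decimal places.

2.00

|A∩B|: x∈[3,7], y∈[3,5] → 4·2 = 8.
|A| = 10.
|A ∖ B| = |A| − |A∩B| = 10 − 8 = 2.00.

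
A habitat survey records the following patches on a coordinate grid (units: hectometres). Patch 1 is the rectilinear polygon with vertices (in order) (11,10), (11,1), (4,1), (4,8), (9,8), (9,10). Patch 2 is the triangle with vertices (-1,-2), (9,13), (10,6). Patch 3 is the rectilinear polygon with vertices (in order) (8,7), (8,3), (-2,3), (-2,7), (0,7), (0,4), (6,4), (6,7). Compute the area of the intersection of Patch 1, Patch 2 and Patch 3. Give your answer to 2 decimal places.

8.36

The intersection is the polygon with vertices (5.875,3), (4,3), (4,4), (6,4), (6,7), (8,7), (8,4.545).
By the shoelace formula its area is 8.36.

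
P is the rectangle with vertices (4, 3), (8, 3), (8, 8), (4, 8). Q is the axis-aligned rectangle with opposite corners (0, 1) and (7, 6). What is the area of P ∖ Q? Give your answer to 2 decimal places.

11.00

|P∩Q|: x∈[4,7], y∈[3,6] → 3·3 = 9.
|P| = 20.
|P ∖ Q| = |P| − |P∩Q| = 20 − 9 = 11.00.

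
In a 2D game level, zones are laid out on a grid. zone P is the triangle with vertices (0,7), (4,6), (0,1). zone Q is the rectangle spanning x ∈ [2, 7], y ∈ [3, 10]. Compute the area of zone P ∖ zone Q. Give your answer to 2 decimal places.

9.00

|zone P| = 12, |zone P∩zone Q| = 3.
|zone P ∖ zone Q| = |zone P| − |zone P∩zone Q| = 12 − 3 = 9.00.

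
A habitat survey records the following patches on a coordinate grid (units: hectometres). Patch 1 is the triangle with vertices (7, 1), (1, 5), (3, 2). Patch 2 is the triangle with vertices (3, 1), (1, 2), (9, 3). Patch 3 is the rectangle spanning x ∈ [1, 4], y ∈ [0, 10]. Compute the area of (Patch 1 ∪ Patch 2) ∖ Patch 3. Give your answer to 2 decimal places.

3.49

|Patch 1 ∪ Patch 2| = 8.5499.
|(Patch 1 ∪ Patch 2) ∩ Patch 3| = 5.0641.
|(Patch 1 ∪ Patch 2) ∖ Patch 3| = 8.5499 − 5.0641 = 3.49.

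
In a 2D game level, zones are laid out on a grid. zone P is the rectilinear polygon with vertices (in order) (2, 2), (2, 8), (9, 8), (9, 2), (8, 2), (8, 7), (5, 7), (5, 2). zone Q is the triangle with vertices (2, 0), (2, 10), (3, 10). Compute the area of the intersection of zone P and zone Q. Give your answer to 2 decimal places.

3.00

The intersection is the polygon with vertices (2,8), (2.8,8), (2.2,2), (2,2).
By the shoelace formula its area is 3.00.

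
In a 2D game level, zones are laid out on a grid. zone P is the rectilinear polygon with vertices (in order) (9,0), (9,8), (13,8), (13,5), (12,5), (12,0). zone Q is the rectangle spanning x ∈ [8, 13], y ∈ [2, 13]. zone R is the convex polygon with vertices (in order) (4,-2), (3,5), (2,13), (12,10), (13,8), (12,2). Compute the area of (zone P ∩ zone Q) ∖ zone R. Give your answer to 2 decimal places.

|zone P ∩ zone Q| = 21.
|(zone P ∩ zone Q) ∩ zone R| = 20.25.
|(zone P ∩ zone Q) ∖ zone R| = 21 − 20.25 = 0.75.

0.75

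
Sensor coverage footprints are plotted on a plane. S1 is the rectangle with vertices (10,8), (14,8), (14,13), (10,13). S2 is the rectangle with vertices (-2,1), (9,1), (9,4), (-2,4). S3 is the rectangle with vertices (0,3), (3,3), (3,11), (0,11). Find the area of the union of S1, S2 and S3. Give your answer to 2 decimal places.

74.00

By inclusion–exclusion:
Individual areas: |S1| = 20, |S2| = 33, |S3| = 24.
|S1∩S2| = 0 (no overlap).
|S1∩S3| = 0 (no overlap).
|S2∩S3|: x∈[0,3], y∈[3,4] → 3·1 = 3.
|S1∩S2∩S3| = 0.
|S1 ∪ S2 ∪ S3| = 77 − 3 + 0 = 74.00.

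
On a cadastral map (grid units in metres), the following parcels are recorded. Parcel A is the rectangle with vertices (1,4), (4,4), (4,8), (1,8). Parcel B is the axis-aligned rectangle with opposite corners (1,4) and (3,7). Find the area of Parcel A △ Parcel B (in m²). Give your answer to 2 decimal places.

|Parcel A∩Parcel B|: x∈[1,3], y∈[4,7] → 2·3 = 6.
|Parcel A △ Parcel B| = |Parcel A| + |Parcel B| − 2·|Parcel A∩Parcel B| = 12 + 6 − 12 = 6.00.

6.00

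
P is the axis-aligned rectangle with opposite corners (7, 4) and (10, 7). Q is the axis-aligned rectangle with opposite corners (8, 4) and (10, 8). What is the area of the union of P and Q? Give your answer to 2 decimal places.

11.00

By inclusion–exclusion:
Individual areas: |P| = 9, |Q| = 8.
|P∩Q|: x∈[8,10], y∈[4,7] → 2·3 = 6.
|P ∪ Q| = 17 − 6 = 11.00.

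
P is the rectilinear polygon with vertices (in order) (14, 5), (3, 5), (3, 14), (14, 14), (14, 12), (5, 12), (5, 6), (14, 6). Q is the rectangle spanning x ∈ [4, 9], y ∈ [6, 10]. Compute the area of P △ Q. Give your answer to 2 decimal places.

|P| = 45, |Q| = 20, |P∩Q| = 4.
|P △ Q| = |P| + |Q| − 2·|P∩Q| = 45 + 20 − 8 = 57.00.

57.00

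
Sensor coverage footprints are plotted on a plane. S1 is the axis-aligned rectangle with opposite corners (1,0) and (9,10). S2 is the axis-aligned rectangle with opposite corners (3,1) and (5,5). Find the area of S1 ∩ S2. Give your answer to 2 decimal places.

8.00

|S1∩S2|: x∈[3,5], y∈[1,5] → 2·4 = 8.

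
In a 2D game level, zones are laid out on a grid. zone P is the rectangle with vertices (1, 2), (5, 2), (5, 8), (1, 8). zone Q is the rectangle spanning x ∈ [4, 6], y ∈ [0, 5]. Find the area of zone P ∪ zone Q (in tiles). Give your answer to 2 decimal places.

By inclusion–exclusion:
Individual areas: |zone P| = 24, |zone Q| = 10.
|zone P∩zone Q|: x∈[4,5], y∈[2,5] → 1·3 = 3.
|zone P ∪ zone Q| = 34 − 3 = 31.00.

31.00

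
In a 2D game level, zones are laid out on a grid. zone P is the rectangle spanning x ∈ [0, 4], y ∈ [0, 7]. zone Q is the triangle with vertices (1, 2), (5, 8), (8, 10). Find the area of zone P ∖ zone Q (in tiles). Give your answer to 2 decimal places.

26.39

|zone P| = 28, |zone P∩zone Q| = 1.6071.
|zone P ∖ zone Q| = |zone P| − |zone P∩zone Q| = 28 − 1.6071 = 26.39.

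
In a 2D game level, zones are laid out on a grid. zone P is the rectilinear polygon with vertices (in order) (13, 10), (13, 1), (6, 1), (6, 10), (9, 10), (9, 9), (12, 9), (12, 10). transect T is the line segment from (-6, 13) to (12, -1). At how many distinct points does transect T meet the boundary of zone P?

2

The segment meets the boundary at (9.429,1), (6,3.667).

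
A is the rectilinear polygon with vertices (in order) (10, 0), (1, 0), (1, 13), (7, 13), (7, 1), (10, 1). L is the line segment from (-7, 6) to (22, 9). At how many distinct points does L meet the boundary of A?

The segment meets the boundary at (7,7.448), (1,6.828).

2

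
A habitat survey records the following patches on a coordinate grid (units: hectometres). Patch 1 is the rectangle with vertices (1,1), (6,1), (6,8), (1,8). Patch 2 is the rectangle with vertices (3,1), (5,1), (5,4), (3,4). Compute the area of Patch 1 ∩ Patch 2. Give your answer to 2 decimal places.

|Patch 1∩Patch 2|: x∈[3,5], y∈[1,4] → 2·3 = 6.

6.00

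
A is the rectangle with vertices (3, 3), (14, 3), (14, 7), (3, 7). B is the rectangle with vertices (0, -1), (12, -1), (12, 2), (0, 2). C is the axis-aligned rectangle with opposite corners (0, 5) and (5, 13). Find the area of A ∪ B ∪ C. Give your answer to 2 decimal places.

By inclusion–exclusion:
Individual areas: |A| = 44, |B| = 36, |C| = 40.
|A∩B| = 0 (no overlap).
|A∩C|: x∈[3,5], y∈[5,7] → 2·2 = 4.
|B∩C| = 0 (no overlap).
|A∩B∩C| = 0.
|A ∪ B ∪ C| = 120 − 4 + 0 = 116.00.

116.00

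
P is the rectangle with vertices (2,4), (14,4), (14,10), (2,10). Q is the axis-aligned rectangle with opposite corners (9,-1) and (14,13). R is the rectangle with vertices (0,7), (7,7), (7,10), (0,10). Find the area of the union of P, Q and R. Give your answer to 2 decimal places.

By inclusion–exclusion:
Individual areas: |P| = 72, |Q| = 70, |R| = 21.
|P∩Q|: x∈[9,14], y∈[4,10] → 5·6 = 30.
|P∩R|: x∈[2,7], y∈[7,10] → 5·3 = 15.
|Q∩R| = 0 (no overlap).
|P∩Q∩R| = 0.
|P ∪ Q ∪ R| = 163 − 45 + 0 = 118.00.

118.00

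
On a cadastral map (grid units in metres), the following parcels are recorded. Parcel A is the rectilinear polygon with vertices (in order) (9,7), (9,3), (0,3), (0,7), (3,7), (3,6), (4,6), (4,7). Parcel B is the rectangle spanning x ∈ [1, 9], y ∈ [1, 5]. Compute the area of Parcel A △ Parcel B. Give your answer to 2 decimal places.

|Parcel A| = 35, |Parcel B| = 32, |Parcel A∩Parcel B| = 16.
|Parcel A △ Parcel B| = |Parcel A| + |Parcel B| − 2·|Parcel A∩Parcel B| = 35 + 32 − 32 = 35.00.

35.00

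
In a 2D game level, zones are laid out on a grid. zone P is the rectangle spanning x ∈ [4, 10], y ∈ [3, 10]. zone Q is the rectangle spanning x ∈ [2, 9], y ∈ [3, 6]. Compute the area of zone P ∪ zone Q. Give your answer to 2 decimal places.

48.00

By inclusion–exclusion:
Individual areas: |zone P| = 42, |zone Q| = 21.
|zone P∩zone Q|: x∈[4,9], y∈[3,6] → 5·3 = 15.
|zone P ∪ zone Q| = 63 − 15 = 48.00.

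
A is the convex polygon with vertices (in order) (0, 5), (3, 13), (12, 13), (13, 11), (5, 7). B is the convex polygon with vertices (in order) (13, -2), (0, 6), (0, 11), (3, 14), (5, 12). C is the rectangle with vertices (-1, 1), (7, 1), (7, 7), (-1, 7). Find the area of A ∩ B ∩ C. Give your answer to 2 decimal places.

3.91

The intersection is the polygon with vertices (0.985,5.394), (0.305,5.812), (0.75,7), (5,7).
By the shoelace formula its area is 3.91.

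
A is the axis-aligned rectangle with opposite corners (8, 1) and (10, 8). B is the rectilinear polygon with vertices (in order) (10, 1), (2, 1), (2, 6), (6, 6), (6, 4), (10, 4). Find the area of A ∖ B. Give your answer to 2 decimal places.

8.00

|A| = 14, |A∩B| = 6.
|A ∖ B| = |A| − |A∩B| = 14 − 6 = 8.00.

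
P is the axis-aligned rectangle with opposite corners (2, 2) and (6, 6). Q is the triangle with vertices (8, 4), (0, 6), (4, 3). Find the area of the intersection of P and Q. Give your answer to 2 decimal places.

The intersection is the polygon with vertices (6,3.5), (4,3), (2,4.5), (2,5.5), (6,4.5).
By the shoelace formula its area is 6.00.

6.00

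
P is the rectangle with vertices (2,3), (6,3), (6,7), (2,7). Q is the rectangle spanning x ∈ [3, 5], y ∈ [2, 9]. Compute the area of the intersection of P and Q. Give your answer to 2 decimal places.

|P∩Q|: x∈[3,5], y∈[3,7] → 2·4 = 8.

8.00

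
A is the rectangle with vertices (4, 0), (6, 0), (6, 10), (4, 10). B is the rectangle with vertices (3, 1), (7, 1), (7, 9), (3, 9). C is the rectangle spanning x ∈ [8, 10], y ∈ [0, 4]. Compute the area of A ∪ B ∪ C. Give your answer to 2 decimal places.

44.00

By inclusion–exclusion:
Individual areas: |A| = 20, |B| = 32, |C| = 8.
|A∩B|: x∈[4,6], y∈[1,9] → 2·8 = 16.
|A∩C| = 0 (no overlap).
|B∩C| = 0 (no overlap).
|A∩B∩C| = 0.
|A ∪ B ∪ C| = 60 − 16 + 0 = 44.00.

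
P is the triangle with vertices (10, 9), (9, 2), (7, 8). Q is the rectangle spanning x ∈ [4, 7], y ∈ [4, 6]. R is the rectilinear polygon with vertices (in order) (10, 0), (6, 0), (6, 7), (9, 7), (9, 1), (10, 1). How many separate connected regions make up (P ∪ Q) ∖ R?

(P ∪ Q) ∖ R splits into 2 disjoint pieces (area 5.8333, area 4).

2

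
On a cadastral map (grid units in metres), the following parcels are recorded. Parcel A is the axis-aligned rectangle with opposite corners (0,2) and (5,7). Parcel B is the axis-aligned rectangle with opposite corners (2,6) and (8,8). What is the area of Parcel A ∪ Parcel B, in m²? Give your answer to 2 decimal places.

34.00

By inclusion–exclusion:
Individual areas: |Parcel A| = 25, |Parcel B| = 12.
|Parcel A∩Parcel B|: x∈[2,5], y∈[6,7] → 3·1 = 3.
|Parcel A ∪ Parcel B| = 37 − 3 = 34.00.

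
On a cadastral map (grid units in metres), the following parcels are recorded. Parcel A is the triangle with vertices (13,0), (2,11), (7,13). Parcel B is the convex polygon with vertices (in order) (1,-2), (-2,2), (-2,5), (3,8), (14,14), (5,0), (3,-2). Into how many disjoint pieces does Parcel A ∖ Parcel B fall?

2

Parcel A ∖ Parcel B splits into 2 disjoint pieces (area 9.4969, area 13.3064).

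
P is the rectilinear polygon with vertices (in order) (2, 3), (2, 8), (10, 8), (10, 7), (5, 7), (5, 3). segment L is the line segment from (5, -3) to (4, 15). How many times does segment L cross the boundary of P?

2

The segment meets the boundary at (4.389,8), (4.667,3).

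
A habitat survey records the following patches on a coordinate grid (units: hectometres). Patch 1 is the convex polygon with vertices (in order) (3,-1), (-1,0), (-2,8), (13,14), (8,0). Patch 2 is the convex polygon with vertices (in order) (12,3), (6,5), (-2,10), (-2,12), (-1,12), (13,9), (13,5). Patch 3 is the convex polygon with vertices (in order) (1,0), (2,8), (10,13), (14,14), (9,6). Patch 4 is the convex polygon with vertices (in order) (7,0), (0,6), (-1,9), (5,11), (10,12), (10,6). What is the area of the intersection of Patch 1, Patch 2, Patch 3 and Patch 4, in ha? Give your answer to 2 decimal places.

30.15

The intersection is the polygon with vertices (9,6), (7.154,4.615), (6,5), (1.942,7.536), (2,8), (6,10.5), (10,9.643), (10,7.6).
By the shoelace formula its area is 30.15.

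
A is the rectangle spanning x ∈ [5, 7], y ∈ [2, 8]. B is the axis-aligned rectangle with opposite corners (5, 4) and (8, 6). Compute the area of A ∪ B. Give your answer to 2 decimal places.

14.00

By inclusion–exclusion:
Individual areas: |A| = 12, |B| = 6.
|A∩B|: x∈[5,7], y∈[4,6] → 2·2 = 4.
|A ∪ B| = 18 − 4 = 14.00.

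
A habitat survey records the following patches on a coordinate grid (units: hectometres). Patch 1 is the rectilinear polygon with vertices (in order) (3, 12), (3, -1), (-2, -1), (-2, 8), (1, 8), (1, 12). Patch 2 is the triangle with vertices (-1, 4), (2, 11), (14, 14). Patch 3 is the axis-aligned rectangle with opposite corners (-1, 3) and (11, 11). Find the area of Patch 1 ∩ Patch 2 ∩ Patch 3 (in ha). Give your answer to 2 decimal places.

12.07

The intersection is the polygon with vertices (-1,4), (0.714,8), (1,8), (1,8.667), (2,11), (3,11), (3,6.667).
By the shoelace formula its area is 12.07.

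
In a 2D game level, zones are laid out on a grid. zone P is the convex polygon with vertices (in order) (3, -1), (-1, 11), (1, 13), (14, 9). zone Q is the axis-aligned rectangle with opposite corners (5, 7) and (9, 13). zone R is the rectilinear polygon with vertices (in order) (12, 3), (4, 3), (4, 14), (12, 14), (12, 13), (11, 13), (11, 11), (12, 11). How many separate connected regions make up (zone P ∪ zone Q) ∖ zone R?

2

(zone P ∪ zone Q) ∖ zone R splits into 2 disjoint pieces (area 47.4154, area 2.4336).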